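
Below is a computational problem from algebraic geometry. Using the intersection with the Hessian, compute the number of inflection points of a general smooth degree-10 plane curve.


For a general smooth plane curve C of degree d, the inflection points are
the intersection of C with its Hessian curve, which has degree 3(d-2).
By Bezout, the total intersection number is d * 3(d-2) = 10 * 24 = 240.
For a general curve every flex is ordinary, so each contributes
multiplicity 1 to C·Hess(C), and the number of distinct inflection
points is 3d(d-2).
Inflection points = 3*10*(10-2) = 3*10*8 = 240

240


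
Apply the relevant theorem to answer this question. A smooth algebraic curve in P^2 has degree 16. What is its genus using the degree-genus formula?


Using the genus formula for smooth plane curves:
g = (d-1)(d-2)/2
g = (16-1)(16-2)/2
g = 15*14/2
g = 210/2 = 105

105


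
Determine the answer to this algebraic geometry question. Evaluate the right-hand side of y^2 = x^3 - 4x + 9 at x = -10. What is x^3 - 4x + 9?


Compute x^3 - 4x + 9 at x = -10:
x^3 = (-10)^3 = -1000
(-4)*x = (-4)*(-10) = 40
Sum: -1000 + 40 + 9 = -951

-951


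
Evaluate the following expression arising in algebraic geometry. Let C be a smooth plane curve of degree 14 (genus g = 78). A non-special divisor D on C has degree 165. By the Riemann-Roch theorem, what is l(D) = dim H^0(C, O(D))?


First, compute the genus of a smooth plane curve of degree 14:
g = (d-1)(d-2)/2 = (14-1)(14-2)/2 = 78
For a non-special divisor D (i.e., h^1(D) = 0), Riemann-Roch gives:
l(D) = deg(D) - g + 1
Since deg(D) = 165 >= 2g - 1 = 155, D is non-special.
l(D) = 165 - 78 + 1 = 88

88


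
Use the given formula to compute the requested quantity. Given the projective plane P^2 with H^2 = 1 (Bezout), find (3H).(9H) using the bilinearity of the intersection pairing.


Using bilinearity of the intersection pairing on the projective plane P^2:
(aH).(bH) = ab * (H.H)
We have H^2 = 1 (Bezout).
D.E = (3H).(9H) = 3*9*1
= 27*1
= 27

27


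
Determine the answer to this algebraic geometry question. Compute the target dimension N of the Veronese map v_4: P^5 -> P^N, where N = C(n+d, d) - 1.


The Veronese embedding v_d: P^n -> P^N maps each point to all
degree-d monomials in n+1 homogeneous coordinates.
N = C(n+d, d) - 1
N = C(5+4, 4) - 1
N = C(9, 4) - 1
C(9, 4) = 126
N = 126 - 1 = 125

125


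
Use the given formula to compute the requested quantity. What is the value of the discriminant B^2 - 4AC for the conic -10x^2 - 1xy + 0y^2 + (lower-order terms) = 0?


The discriminant of a conic Ax^2 + Bxy + Cy^2 + ... = 0 is B^2 - 4AC.
B^2 = (-1)^2 = 1
4AC = 4*(-10)*0 = 0
Discriminant = 1 + 0 = 1

1


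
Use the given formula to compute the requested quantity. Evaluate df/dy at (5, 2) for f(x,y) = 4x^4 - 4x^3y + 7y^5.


df/dy = (-4)*x^3 + 5*7*y^4
At (5,2): (-4)*5^3 + 5*7*2^4
= -500 + 560
= 60

60


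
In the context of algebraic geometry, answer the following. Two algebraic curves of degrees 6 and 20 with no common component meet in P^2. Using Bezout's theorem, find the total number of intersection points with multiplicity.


Bezout's theorem states the intersection count equals the product of degrees.
Intersection count = 6 * 20 = 120

120


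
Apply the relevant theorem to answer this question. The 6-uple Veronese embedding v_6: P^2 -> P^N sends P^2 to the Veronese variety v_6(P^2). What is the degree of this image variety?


The Veronese variety v_6(P^2) has degree d^r.
d^r = 6^2 = 36

36


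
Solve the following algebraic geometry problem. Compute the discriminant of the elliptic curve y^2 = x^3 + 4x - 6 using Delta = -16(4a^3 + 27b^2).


Compute each component:
4a^3 = 4*4^3 = 4*64 = 256
27b^2 = 27*(-6)^2 = 27*36 = 972
4a^3 + 27b^2 = 256 + 972 = 1228
Delta = -16*1228 = -19648

-19648


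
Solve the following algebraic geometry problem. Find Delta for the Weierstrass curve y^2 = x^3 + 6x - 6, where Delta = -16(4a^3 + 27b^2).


Compute each component:
4a^3 = 4*6^3 = 4*216 = 864
27b^2 = 27*(-6)^2 = 27*36 = 972
4a^3 + 27b^2 = 864 + 972 = 1836
Delta = -16*1836 = -29376

-29376


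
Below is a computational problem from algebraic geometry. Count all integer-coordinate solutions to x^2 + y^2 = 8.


Systematically check integer values of x where x^2 <= 8.
For each valid x, check if 8 - x^2 is a perfect square.
x=2: 8 - 4 = 4, sqrt = 2 (valid)
Total integer solutions found: 4

4


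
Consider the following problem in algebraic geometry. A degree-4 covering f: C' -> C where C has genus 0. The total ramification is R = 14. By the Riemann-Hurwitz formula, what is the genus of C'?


Riemann-Hurwitz formula: 2g' - 2 = d(2g - 2) + R
Given: d = 4, g = 0, R = 14
2g' - 2 = 4*(2*0 - 2) + 14
2g' - 2 = 4*(-2) + 14
2g' - 2 = -8 + 14 = 6
2g' = 8
g' = 4

4


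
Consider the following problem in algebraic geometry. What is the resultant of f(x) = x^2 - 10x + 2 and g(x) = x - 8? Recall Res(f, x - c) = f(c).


For Res(f, x - c), we evaluate f at x = c.
f(8) = 8^2 - 10*8 + 2
= 64 - 80 + 2
= -16 + 2 = -14
Res(f, g) = -14

-14


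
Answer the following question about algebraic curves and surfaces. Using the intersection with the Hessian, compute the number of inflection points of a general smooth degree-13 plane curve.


For a general smooth plane curve C of degree d, the inflection points are
the intersection of C with its Hessian curve, which has degree 3(d-2).
By Bezout, the total intersection number is d * 3(d-2) = 13 * 33 = 429.
For a general curve every flex is ordinary, so each contributes
multiplicity 1 to C·Hess(C), and the number of distinct inflection
points is 3d(d-2).
Inflection points = 3*13*(13-2) = 3*13*11 = 429

429


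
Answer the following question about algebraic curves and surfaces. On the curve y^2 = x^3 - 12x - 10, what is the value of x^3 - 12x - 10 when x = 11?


Compute x^3 - 12x - 10 at x = 11:
x^3 = 11^3 = 1331
(-12)*x = (-12)*11 = -132
Sum: 1331 - 132 - 10 = 1189

1189


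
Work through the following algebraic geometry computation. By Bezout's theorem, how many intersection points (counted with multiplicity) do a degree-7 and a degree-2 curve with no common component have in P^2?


Bezout's theorem states the intersection count equals the product of degrees.
Intersection count = 7 * 2 = 14

14


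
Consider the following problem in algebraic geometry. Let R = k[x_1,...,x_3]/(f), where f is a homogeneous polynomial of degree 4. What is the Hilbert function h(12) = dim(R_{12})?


For R = k[x_1,...,x_n]/(f) with f homogeneous of degree e:
The Hilbert series is (1 - t^e)/(1 - t)^n.
So h(d) = C(d+n-1, n-1) - C(d-e+n-1, n-1) for d >= e.
With n=3, e=4, d=12:
C(12+3-1, 3-1) = C(14, 2) = 91
C(12-4+3-1, 3-1) = C(10, 2) = 45
h(12) = 91 - 45 = 46

46


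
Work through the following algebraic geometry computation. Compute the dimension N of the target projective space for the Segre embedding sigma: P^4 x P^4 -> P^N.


The Segre embedding maps P^m x P^n into P^N via
all products of coordinates from each factor.
N = (m+1)(n+1) - 1
N = (4+1)(4+1) - 1
N = 5*5 - 1
N = 25 - 1 = 24

24


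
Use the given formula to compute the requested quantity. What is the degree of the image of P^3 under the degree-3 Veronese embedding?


The Veronese variety v_3(P^3) has degree d^r.
d^r = 3^3 = 27

27


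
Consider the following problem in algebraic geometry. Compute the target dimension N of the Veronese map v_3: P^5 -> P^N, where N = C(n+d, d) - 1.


The Veronese embedding v_d: P^n -> P^N maps each point to all
degree-d monomials in n+1 homogeneous coordinates.
N = C(n+d, d) - 1
N = C(5+3, 3) - 1
N = C(8, 3) - 1
C(8, 3) = 56
N = 56 - 1 = 55

55


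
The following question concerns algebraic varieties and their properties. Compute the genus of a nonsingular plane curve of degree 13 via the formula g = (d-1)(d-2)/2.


Using the genus formula for smooth plane curves:
g = (d-1)(d-2)/2
g = (13-1)(13-2)/2
g = 12*11/2
g = 132/2 = 66

66


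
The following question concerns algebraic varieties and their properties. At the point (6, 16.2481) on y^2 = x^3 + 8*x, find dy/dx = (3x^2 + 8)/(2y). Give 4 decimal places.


Using implicit differentiation of y^2 = x^3 + 8*x:
2y * dy/dx = 3x^2 + 8
dy/dx = (3x^2 + 8)/(2y)
Numerator: 3*6^2 + 8 = 116
Denominator: 2*16.2481 = 32.4962
dy/dx = 116/32.4962 = 3.5696

3.5696


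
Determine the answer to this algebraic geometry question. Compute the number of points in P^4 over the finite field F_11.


P^4(F_11) has (q^(n+1) - 1)/(q - 1) points.
= 11^4 + 11^3 + 11^2 + 11^1 + 11^0
= 14641 + 1331 + 121 + 11 + 1
= 16105

16105


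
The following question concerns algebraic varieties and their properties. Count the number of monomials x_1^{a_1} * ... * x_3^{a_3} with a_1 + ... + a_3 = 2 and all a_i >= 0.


The number of degree-2 monomials in 3 variables is C(d+n-1, n-1).
= C(2+3-1, 3-1) = C(4, 2)
= 6

6


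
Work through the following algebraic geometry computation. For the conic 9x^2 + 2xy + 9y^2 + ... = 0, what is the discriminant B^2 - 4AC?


The discriminant of a conic Ax^2 + Bxy + Cy^2 + ... = 0 is B^2 - 4AC.
B^2 = 2^2 = 4
4AC = 4*9*9 = 324
Discriminant = 4 - 324 = -320

-320


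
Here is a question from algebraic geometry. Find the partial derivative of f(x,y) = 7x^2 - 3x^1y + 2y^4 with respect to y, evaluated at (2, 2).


df/dy = (-3)*x^1 + 4*2*y^3
At (2,2): (-3)*2^1 + 4*2*2^3
= -6 + 64
= 58

58


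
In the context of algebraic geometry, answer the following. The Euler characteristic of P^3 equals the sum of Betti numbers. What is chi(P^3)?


The complex projective space P^3 has one cell in each even real dimension 0, 2, ..., 6.
The cohomology groups are H^{2k}(P^3) = Z for k = 0,...,3, and 0 otherwise.
Euler characteristic = sum of Betti numbers = 1 per even-dimensional cohomology group.
chi(P^3) = 3 + 1 = 4

4


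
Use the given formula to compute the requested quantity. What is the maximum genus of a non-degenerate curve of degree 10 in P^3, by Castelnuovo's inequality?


Castelnuovo's bound: write d - 1 = m(r-1) + epsilon with 0 <= epsilon < r-1.
d - 1 = 10 - 1 = 9
r - 1 = 3 - 1 = 2
9 = 4*2 + 1, so m = 4, epsilon = 1
pi(d, r) = m(m-1)(r-1)/2 + m*epsilon
= 4*3*2/2 + 4*1
= 24/2 + 4
= 12 + 4 = 16

16


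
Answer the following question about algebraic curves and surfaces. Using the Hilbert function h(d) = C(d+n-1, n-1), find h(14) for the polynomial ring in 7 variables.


The Hilbert function for the polynomial ring in 7 variables is:
h(d) = C(d+n-1, n-1)
h(14) = C(14+7-1, 7-1) = C(20, 6)
= 20! / (6! * 14!)
= 38760

38760


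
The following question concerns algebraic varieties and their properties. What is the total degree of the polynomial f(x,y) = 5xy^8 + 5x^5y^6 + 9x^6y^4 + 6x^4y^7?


Examine each term for its total degree (sum of exponents).
  Term '5xy^8' has total degree 1+8 = 9.
  Term '5x^5y^6' has total degree 5+6 = 11.
  Term '9x^6y^4' has total degree 6+4 = 10.
  Term '6x^4y^7' has total degree 4+7 = 11.
The maximum total degree among all terms is 11.

11


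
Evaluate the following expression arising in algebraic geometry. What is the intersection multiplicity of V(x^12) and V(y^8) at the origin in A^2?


The intersection multiplicity of V(x^a) and V(y^b) at the origin is:
I(O; V(x^12), V(y^8)) = dim_k(k[x,y]/(x^12, y^8))
A basis for k[x,y]/(x^12, y^8) is the set of monomials x^i * y^j
where 0 <= i < 12 and 0 <= j < 8.
The number of such monomials is 12 * 8 = 96

96


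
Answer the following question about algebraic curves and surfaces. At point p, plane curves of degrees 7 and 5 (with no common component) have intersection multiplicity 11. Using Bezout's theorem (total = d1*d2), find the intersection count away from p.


By Bezout's theorem, the total intersection number is d1 * d2.
Total = 7 * 5 = 35
Intersection multiplicity at p = 11
Remaining intersections = 35 - 11 = 24

24


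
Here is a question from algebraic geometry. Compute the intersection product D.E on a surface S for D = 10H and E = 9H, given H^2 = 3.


Using bilinearity of the intersection pairing on a surface S:
(aH).(bH) = ab * (H.H)
We have H^2 = 3.
D.E = (10H).(9H) = 10*9*3
= 90*3
= 270

270


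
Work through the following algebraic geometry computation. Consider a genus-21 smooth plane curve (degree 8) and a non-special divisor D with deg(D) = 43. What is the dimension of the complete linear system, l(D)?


First, compute the genus of a smooth plane curve of degree 8:
g = (d-1)(d-2)/2 = (8-1)(8-2)/2 = 21
For a non-special divisor D (i.e., h^1(D) = 0), Riemann-Roch gives:
l(D) = deg(D) - g + 1
Since deg(D) = 43 >= 2g - 1 = 41, D is non-special.
l(D) = 43 - 21 + 1 = 23

23


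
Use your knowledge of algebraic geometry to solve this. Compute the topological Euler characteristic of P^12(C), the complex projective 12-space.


The complex projective space P^12 has one cell in each even real dimension 0, 2, ..., 24.
The cohomology groups are H^{2k}(P^12) = Z for k = 0,...,12, and 0 otherwise.
Euler characteristic = sum of Betti numbers = 1 per even-dimensional cohomology group.
chi(P^12) = 12 + 1 = 13

13


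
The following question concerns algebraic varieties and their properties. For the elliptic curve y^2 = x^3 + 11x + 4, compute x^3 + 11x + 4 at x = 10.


Compute x^3 + 11x + 4 at x = 10:
x^3 = 10^3 = 1000
11*x = 11*10 = 110
Sum: 1000 + 110 + 4 = 1114

1114


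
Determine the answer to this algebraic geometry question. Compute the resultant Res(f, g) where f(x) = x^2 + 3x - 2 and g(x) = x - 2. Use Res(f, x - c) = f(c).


For Res(f, x - c), we evaluate f at x = c.
f(2) = 2^2 + 3*2 - 2
= 4 + 6 - 2
= 10 - 2 = 8
Res(f, g) = 8

8


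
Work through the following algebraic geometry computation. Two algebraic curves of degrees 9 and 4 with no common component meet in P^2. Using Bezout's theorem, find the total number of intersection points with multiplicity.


Bezout's theorem states the intersection count equals the product of degrees.
Intersection count = 9 * 4 = 36

36


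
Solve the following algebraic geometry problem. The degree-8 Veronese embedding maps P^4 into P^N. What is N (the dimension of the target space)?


The Veronese embedding v_d: P^n -> P^N maps each point to all
degree-d monomials in n+1 homogeneous coordinates.
N = C(n+d, d) - 1
N = C(4+8, 8) - 1
N = C(12, 8) - 1
C(12, 8) = 495
N = 495 - 1 = 494

494


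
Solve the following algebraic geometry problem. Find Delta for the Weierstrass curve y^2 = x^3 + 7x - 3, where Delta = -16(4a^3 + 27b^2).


Compute each component:
4a^3 = 4*7^3 = 4*343 = 1372
27b^2 = 27*(-3)^2 = 27*9 = 243
4a^3 + 27b^2 = 1372 + 243 = 1615
Delta = -16*1615 = -25840

-25840


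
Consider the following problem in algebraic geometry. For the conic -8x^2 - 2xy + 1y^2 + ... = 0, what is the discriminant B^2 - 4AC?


The discriminant of a conic Ax^2 + Bxy + Cy^2 + ... = 0 is B^2 - 4AC.
B^2 = (-2)^2 = 4
4AC = 4*(-8)*1 = -32
Discriminant = 4 + 32 = 36

36


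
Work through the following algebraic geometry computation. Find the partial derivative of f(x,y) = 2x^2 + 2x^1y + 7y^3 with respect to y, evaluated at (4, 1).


df/dy = 2*x^1 + 3*7*y^2
At (4,1): 2*4^1 + 3*7*1^2
= 8 + 21
= 29

29


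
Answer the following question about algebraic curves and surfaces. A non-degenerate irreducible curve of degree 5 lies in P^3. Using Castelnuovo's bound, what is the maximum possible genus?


Castelnuovo's bound: write d - 1 = m(r-1) + epsilon with 0 <= epsilon < r-1.
d - 1 = 5 - 1 = 4
r - 1 = 3 - 1 = 2
4 = 2*2 + 0, so m = 2, epsilon = 0
pi(d, r) = m(m-1)(r-1)/2 + m*epsilon
= 2*1*2/2 + 2*0
= 4/2 + 0
= 2 + 0 = 2

2


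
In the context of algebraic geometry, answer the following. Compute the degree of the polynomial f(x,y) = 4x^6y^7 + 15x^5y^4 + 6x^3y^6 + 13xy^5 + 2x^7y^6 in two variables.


Examine each term for its total degree (sum of exponents).
  Term '4x^6y^7' has total degree 6+7 = 13.
  Term '15x^5y^4' has total degree 5+4 = 9.
  Term '6x^3y^6' has total degree 3+6 = 9.
  Term '13xy^5' has total degree 1+5 = 6.
  Term '2x^7y^6' has total degree 7+6 = 13.
The maximum total degree among all terms is 13.

13


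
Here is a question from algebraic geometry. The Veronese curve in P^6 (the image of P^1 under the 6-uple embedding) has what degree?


The rational normal curve in P^6 is the image of P^1 under the 6-uple Veronese.
A general hyperplane in P^6 pulls back to a degree-6 form on P^1, which has 6 zeros,
so the curve meets a general hyperplane in 6 points. Degree = 6.

6


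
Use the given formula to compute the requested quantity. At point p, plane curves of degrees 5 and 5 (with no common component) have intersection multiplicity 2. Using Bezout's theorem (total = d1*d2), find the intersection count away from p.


By Bezout's theorem, the total intersection number is d1 * d2.
Total = 5 * 5 = 25
Intersection multiplicity at p = 2
Remaining intersections = 25 - 2 = 23

23


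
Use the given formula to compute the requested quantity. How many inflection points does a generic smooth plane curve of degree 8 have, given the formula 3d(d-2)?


For a general smooth plane curve C of degree d, the inflection points are
the intersection of C with its Hessian curve, which has degree 3(d-2).
By Bezout, the total intersection number is d * 3(d-2) = 8 * 18 = 144.
For a general curve every flex is ordinary, so each contributes
multiplicity 1 to C·Hess(C), and the number of distinct inflection
points is 3d(d-2).
Inflection points = 3*8*(8-2) = 3*8*6 = 144

144


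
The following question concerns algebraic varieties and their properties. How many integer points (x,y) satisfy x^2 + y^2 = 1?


Systematically check integer values of x where x^2 <= 1.
For each valid x, check if 1 - x^2 is a perfect square.
x=0: 1 - 0 = 1, sqrt = 1 (valid)
x=1: 1 - 1 = 0, sqrt = 0 (valid)
Total integer solutions found: 4

4


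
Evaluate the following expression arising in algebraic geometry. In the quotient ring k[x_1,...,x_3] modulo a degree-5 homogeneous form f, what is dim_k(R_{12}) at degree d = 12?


For R = k[x_1,...,x_n]/(f) with f homogeneous of degree e:
The Hilbert series is (1 - t^e)/(1 - t)^n.
So h(d) = C(d+n-1, n-1) - C(d-e+n-1, n-1) for d >= e.
With n=3, e=5, d=12:
C(12+3-1, 3-1) = C(14, 2) = 91
C(12-5+3-1, 3-1) = C(9, 2) = 36
h(12) = 91 - 36 = 55

55


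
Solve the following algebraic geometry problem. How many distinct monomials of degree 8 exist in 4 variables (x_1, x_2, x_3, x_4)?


The number of degree-8 monomials in 4 variables is C(d+n-1, n-1).
= C(8+4-1, 4-1) = C(11, 3)
= 165

165


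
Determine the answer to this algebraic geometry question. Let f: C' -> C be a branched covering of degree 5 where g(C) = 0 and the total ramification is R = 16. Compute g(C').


Riemann-Hurwitz formula: 2g' - 2 = d(2g - 2) + R
Given: d = 5, g = 0, R = 16
2g' - 2 = 5*(2*0 - 2) + 16
2g' - 2 = 5*(-2) + 16
2g' - 2 = -10 + 16 = 6
2g' = 8
g' = 4

4


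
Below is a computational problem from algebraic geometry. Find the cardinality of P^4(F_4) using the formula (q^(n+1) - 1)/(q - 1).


P^4(F_4) has (q^(n+1) - 1)/(q - 1) points.
= 4^4 + 4^3 + 4^2 + 4^1 + 4^0
= 256 + 64 + 16 + 4 + 1
= 341

341


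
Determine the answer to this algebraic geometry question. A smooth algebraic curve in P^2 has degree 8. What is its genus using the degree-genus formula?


Using the genus formula for smooth plane curves:
g = (d-1)(d-2)/2
g = (8-1)(8-2)/2
g = 7*6/2
g = 42/2 = 21

21


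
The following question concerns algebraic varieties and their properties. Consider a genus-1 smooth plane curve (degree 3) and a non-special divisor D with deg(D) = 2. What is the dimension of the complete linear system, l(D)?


First, compute the genus of a smooth plane curve of degree 3:
g = (d-1)(d-2)/2 = (3-1)(3-2)/2 = 1
For a non-special divisor D (i.e., h^1(D) = 0), Riemann-Roch gives:
l(D) = deg(D) - g + 1
Since deg(D) = 2 >= 2g - 1 = 1, D is non-special.
l(D) = 2 - 1 + 1 = 2

2


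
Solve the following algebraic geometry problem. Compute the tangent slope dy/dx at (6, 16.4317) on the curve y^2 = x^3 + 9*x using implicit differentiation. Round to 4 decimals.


Using implicit differentiation of y^2 = x^3 + 9*x:
2y * dy/dx = 3x^2 + 9
dy/dx = (3x^2 + 9)/(2y)
Numerator: 3*6^2 + 9 = 117
Denominator: 2*16.4317 = 32.8634
dy/dx = 117/32.8634 = 3.5602

3.5602


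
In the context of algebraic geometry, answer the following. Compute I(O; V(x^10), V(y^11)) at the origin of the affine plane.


The intersection multiplicity of V(x^a) and V(y^b) at the origin is:
I(O; V(x^10), V(y^11)) = dim_k(k[x,y]/(x^10, y^11))
A basis for k[x,y]/(x^10, y^11) is the set of monomials x^i * y^j
where 0 <= i < 10 and 0 <= j < 11.
The number of such monomials is 10 * 11 = 110

110


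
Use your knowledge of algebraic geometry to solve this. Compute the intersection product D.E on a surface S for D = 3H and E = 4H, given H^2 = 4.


Using bilinearity of the intersection pairing on a surface S:
(aH).(bH) = ab * (H.H)
We have H^2 = 4.
D.E = (3H).(4H) = 3*4*4
= 12*4
= 48

48


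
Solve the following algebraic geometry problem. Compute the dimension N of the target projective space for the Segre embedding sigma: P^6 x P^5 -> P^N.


The Segre embedding maps P^m x P^n into P^N via
all products of coordinates from each factor.
N = (m+1)(n+1) - 1
N = (6+1)(5+1) - 1
N = 7*6 - 1
N = 42 - 1 = 41

41


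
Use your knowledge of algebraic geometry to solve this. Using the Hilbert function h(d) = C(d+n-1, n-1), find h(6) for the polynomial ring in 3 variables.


The Hilbert function for the polynomial ring in 3 variables is:
h(d) = C(d+n-1, n-1)
h(6) = C(6+3-1, 3-1) = C(8, 2)
= 8! / (2! * 6!)
= 28

28


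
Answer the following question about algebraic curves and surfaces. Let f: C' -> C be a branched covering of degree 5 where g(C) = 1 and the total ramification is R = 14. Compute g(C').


Riemann-Hurwitz formula: 2g' - 2 = d(2g - 2) + R
Given: d = 5, g = 1, R = 14
2g' - 2 = 5*(2*1 - 2) + 14
2g' - 2 = 5*0 + 14
2g' - 2 = 0 + 14 = 14
2g' = 16
g' = 8

8


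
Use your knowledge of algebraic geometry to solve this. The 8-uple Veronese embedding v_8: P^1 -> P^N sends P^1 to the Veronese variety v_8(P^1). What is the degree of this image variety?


The Veronese variety v_8(P^1) has degree d^r.
d^r = 8^1 = 8

8


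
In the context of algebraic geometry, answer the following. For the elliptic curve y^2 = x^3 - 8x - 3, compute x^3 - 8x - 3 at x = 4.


Compute x^3 - 8x - 3 at x = 4:
x^3 = 4^3 = 64
(-8)*x = (-8)*4 = -32
Sum: 64 - 32 - 3 = 29

29


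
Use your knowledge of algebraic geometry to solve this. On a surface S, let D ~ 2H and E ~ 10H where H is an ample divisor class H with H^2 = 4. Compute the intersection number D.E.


Using bilinearity of the intersection pairing on a surface S:
(aH).(bH) = ab * (H.H)
We have H^2 = 4.
D.E = (2H).(10H) = 2*10*4
= 20*4
= 80

80


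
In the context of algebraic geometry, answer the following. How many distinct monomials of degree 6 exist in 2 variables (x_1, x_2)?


The number of degree-6 monomials in 2 variables is C(d+n-1, n-1).
= C(6+2-1, 2-1) = C(7, 1)
= 7

7


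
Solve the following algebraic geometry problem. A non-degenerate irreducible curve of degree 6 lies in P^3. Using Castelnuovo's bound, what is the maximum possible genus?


Castelnuovo's bound: write d - 1 = m(r-1) + epsilon with 0 <= epsilon < r-1.
d - 1 = 6 - 1 = 5
r - 1 = 3 - 1 = 2
5 = 2*2 + 1, so m = 2, epsilon = 1
pi(d, r) = m(m-1)(r-1)/2 + m*epsilon
= 2*1*2/2 + 2*1
= 4/2 + 2
= 2 + 2 = 4

4


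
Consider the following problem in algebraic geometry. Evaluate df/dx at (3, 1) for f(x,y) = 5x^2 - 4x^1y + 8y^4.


df/dx = 2*5*x^1 + 1*(-4)*x^0*y
At (3,1): 2*5*3^1 + 1*(-4)*3^0*1
= 30 - 4
= 26

26


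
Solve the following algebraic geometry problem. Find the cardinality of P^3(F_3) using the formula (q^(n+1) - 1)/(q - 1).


P^3(F_3) has (q^(n+1) - 1)/(q - 1) points.
= 3^3 + 3^2 + 3^1 + 3^0
= 27 + 9 + 3 + 1
= 40

40


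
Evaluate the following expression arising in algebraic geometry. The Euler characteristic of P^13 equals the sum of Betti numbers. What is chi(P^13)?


The complex projective space P^13 has one cell in each even real dimension 0, 2, ..., 26.
The cohomology groups are H^{2k}(P^13) = Z for k = 0,...,13, and 0 otherwise.
Euler characteristic = sum of Betti numbers = 1 per even-dimensional cohomology group.
chi(P^13) = 13 + 1 = 14

14


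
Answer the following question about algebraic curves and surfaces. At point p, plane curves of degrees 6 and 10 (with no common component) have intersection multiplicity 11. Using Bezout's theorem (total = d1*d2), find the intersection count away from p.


By Bezout's theorem, the total intersection number is d1 * d2.
Total = 6 * 10 = 60
Intersection multiplicity at p = 11
Remaining intersections = 60 - 11 = 49

49


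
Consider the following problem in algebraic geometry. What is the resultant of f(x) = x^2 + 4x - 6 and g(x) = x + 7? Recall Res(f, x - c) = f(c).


For Res(f, x - c), we evaluate f at x = c.
f(-7) = (-7)^2 + 4*(-7) - 6
= 49 - 28 - 6
= 21 - 6 = 15
Res(f, g) = 15

15


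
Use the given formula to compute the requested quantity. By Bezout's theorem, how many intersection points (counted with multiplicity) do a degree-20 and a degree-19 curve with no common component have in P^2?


Bezout's theorem states the intersection count equals the product of degrees.
Intersection count = 20 * 19 = 380

380


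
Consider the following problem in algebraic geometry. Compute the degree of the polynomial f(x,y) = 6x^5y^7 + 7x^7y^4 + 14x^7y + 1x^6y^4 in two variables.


Examine each term for its total degree (sum of exponents).
  Term '6x^5y^7' has total degree 5+7 = 12.
  Term '7x^7y^4' has total degree 7+4 = 11.
  Term '14x^7y' has total degree 7+1 = 8.
  Term '1x^6y^4' has total degree 6+4 = 10.
The maximum total degree among all terms is 12.

12


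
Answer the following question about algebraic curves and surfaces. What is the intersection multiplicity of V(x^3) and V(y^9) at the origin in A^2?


The intersection multiplicity of V(x^a) and V(y^b) at the origin is:
I(O; V(x^3), V(y^9)) = dim_k(k[x,y]/(x^3, y^9))
A basis for k[x,y]/(x^3, y^9) is the set of monomials x^i * y^j
where 0 <= i < 3 and 0 <= j < 9.
The number of such monomials is 3 * 9 = 27

27


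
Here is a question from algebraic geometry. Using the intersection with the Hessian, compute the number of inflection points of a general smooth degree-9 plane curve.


For a general smooth plane curve C of degree d, the inflection points are
the intersection of C with its Hessian curve, which has degree 3(d-2).
By Bezout, the total intersection number is d * 3(d-2) = 9 * 21 = 189.
For a general curve every flex is ordinary, so each contributes
multiplicity 1 to C·Hess(C), and the number of distinct inflection
points is 3d(d-2).
Inflection points = 3*9*(9-2) = 3*9*7 = 189

189


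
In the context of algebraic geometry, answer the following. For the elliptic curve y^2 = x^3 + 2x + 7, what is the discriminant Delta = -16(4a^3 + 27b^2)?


Compute each component:
4a^3 = 4*2^3 = 4*8 = 32
27b^2 = 27*7^2 = 27*49 = 1323
4a^3 + 27b^2 = 32 + 1323 = 1355
Delta = -16*1355 = -21680

-21680


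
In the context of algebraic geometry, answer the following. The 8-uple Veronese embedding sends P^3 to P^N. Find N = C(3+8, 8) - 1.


The Veronese embedding v_d: P^n -> P^N maps each point to all
degree-d monomials in n+1 homogeneous coordinates.
N = C(n+d, d) - 1
N = C(3+8, 8) - 1
N = C(11, 8) - 1
C(11, 8) = 165
N = 165 - 1 = 164

164


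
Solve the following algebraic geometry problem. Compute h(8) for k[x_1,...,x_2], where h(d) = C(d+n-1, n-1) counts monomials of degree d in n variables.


The Hilbert function for the polynomial ring in 2 variables is:
h(d) = C(d+n-1, n-1)
h(8) = C(8+2-1, 2-1) = C(9, 1)
= 9! / (1! * 8!)
= 9

9


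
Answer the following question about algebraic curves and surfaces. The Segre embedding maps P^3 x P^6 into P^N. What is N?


The Segre embedding maps P^m x P^n into P^N via
all products of coordinates from each factor.
N = (m+1)(n+1) - 1
N = (3+1)(6+1) - 1
N = 4*7 - 1
N = 28 - 1 = 27

27


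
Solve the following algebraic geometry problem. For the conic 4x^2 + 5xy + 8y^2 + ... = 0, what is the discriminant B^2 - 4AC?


The discriminant of a conic Ax^2 + Bxy + Cy^2 + ... = 0 is B^2 - 4AC.
B^2 = 5^2 = 25
4AC = 4*4*8 = 128
Discriminant = 25 - 128 = -103

-103


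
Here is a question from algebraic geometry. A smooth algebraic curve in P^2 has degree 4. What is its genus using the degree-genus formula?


Using the genus formula for smooth plane curves:
g = (d-1)(d-2)/2
g = (4-1)(4-2)/2
g = 3*2/2
g = 6/2 = 3

3


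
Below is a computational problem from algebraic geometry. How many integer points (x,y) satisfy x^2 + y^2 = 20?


Systematically check integer values of x where x^2 <= 20.
For each valid x, check if 20 - x^2 is a perfect square.
x=2: 20 - 4 = 16, sqrt = 4 (valid)
x=4: 20 - 16 = 4, sqrt = 2 (valid)
Total integer solutions found: 8

8


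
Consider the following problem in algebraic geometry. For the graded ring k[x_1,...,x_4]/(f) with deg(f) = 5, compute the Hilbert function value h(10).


For R = k[x_1,...,x_n]/(f) with f homogeneous of degree e:
The Hilbert series is (1 - t^e)/(1 - t)^n.
So h(d) = C(d+n-1, n-1) - C(d-e+n-1, n-1) for d >= e.
With n=4, e=5, d=10:
C(10+4-1, 4-1) = C(13, 3) = 286
C(10-5+4-1, 4-1) = C(8, 3) = 56
h(10) = 286 - 56 = 230

230


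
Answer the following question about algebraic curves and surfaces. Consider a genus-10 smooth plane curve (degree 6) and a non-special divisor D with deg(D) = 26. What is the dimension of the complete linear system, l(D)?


First, compute the genus of a smooth plane curve of degree 6:
g = (d-1)(d-2)/2 = (6-1)(6-2)/2 = 10
For a non-special divisor D (i.e., h^1(D) = 0), Riemann-Roch gives:
l(D) = deg(D) - g + 1
Since deg(D) = 26 >= 2g - 1 = 19, D is non-special.
l(D) = 26 - 10 + 1 = 17

17


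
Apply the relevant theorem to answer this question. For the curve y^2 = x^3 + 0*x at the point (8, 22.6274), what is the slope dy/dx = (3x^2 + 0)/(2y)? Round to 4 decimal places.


Using implicit differentiation of y^2 = x^3 + 0*x:
2y * dy/dx = 3x^2 + 0
dy/dx = (3x^2 + 0)/(2y)
Numerator: 3*8^2 + 0 = 192
Denominator: 2*22.6274 = 45.2548
dy/dx = 192/45.2548 = 4.2426

4.2426


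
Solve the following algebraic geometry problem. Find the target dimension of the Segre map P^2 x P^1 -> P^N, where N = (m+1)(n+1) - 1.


The Segre embedding maps P^m x P^n into P^N via
all products of coordinates from each factor.
N = (m+1)(n+1) - 1
N = (2+1)(1+1) - 1
N = 3*2 - 1
N = 6 - 1 = 5

5


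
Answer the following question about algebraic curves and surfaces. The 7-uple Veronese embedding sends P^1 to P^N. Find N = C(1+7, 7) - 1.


The Veronese embedding v_d: P^n -> P^N maps each point to all
degree-d monomials in n+1 homogeneous coordinates.
N = C(n+d, d) - 1
N = C(1+7, 7) - 1
N = C(8, 7) - 1
C(8, 7) = 8
N = 8 - 1 = 7

7


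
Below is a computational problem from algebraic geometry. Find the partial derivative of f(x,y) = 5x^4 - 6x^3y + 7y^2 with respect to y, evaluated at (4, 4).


df/dy = (-6)*x^3 + 2*7*y^1
At (4,4): (-6)*4^3 + 2*7*4^1
= -384 + 56
= -328

-328


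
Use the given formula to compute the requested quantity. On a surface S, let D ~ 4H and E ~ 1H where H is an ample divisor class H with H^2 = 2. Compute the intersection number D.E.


Using bilinearity of the intersection pairing on a surface S:
(aH).(bH) = ab * (H.H)
We have H^2 = 2.
D.E = (4H).(1H) = 4*1*2
= 4*2
= 8

8


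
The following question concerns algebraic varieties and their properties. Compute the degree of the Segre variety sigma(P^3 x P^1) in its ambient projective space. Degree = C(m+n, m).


The degree of the Segre variety P^3 x P^1 is C(m+n, m).
= C(4, 3)
= 4

4


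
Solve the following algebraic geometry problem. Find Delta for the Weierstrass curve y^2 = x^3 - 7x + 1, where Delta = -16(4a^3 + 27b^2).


Compute each component:
4a^3 = 4*(-7)^3 = 4*(-343) = -1372
27b^2 = 27*1^2 = 27*1 = 27
4a^3 + 27b^2 = -1372 + 27 = -1345
Delta = -16*(-1345) = 21520

21520


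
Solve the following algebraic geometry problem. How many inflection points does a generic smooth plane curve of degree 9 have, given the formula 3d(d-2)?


For a general smooth plane curve C of degree d, the inflection points are
the intersection of C with its Hessian curve, which has degree 3(d-2).
By Bezout, the total intersection number is d * 3(d-2) = 9 * 21 = 189.
For a general curve every flex is ordinary, so each contributes
multiplicity 1 to C·Hess(C), and the number of distinct inflection
points is 3d(d-2).
Inflection points = 3*9*(9-2) = 3*9*7 = 189

189


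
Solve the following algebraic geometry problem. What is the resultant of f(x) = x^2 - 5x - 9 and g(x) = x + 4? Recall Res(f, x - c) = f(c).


For Res(f, x - c), we evaluate f at x = c.
f(-4) = (-4)^2 - 5*(-4) - 9
= 16 + 20 - 9
= 36 - 9 = 27
Res(f, g) = 27

27


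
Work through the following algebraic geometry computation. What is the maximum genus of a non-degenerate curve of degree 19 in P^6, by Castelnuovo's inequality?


Castelnuovo's bound: write d - 1 = m(r-1) + epsilon with 0 <= epsilon < r-1.
d - 1 = 19 - 1 = 18
r - 1 = 6 - 1 = 5
18 = 3*5 + 3, so m = 3, epsilon = 3
pi(d, r) = m(m-1)(r-1)/2 + m*epsilon
= 3*2*5/2 + 3*3
= 30/2 + 9
= 15 + 9 = 24

24


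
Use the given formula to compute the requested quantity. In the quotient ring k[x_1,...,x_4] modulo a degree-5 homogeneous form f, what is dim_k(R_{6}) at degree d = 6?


For R = k[x_1,...,x_n]/(f) with f homogeneous of degree e:
The Hilbert series is (1 - t^e)/(1 - t)^n.
So h(d) = C(d+n-1, n-1) - C(d-e+n-1, n-1) for d >= e.
With n=4, e=5, d=6:
C(6+4-1, 4-1) = C(9, 3) = 84
C(6-5+4-1, 4-1) = C(4, 3) = 4
h(6) = 84 - 4 = 80

80


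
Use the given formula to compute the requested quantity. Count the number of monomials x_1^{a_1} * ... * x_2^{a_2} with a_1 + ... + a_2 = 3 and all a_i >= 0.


The number of degree-3 monomials in 2 variables is C(d+n-1, n-1).
= C(3+2-1, 2-1) = C(4, 1)
= 4

4


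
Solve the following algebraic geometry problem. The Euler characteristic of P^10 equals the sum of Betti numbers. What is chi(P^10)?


The complex projective space P^10 has one cell in each even real dimension 0, 2, ..., 20.
The cohomology groups are H^{2k}(P^10) = Z for k = 0,...,10, and 0 otherwise.
Euler characteristic = sum of Betti numbers = 1 per even-dimensional cohomology group.
chi(P^10) = 10 + 1 = 11

11


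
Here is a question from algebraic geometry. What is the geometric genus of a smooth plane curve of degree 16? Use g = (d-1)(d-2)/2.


Using the genus formula for smooth plane curves:
g = (d-1)(d-2)/2
g = (16-1)(16-2)/2
g = 15*14/2
g = 210/2 = 105

105


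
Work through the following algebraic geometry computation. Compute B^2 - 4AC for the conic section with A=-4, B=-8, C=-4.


The discriminant of a conic Ax^2 + Bxy + Cy^2 + ... = 0 is B^2 - 4AC.
B^2 = (-8)^2 = 64
4AC = 4*(-4)*(-4) = 64
Discriminant = 64 - 64 = 0

0


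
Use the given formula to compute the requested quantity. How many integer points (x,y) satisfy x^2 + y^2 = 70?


Systematically check integer values of x where x^2 <= 70.
For each valid x, check if 70 - x^2 is a perfect square.
Total integer solutions found: 0

0


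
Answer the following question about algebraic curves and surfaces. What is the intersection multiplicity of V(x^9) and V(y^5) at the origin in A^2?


The intersection multiplicity of V(x^a) and V(y^b) at the origin is:
I(O; V(x^9), V(y^5)) = dim_k(k[x,y]/(x^9, y^5))
A basis for k[x,y]/(x^9, y^5) is the set of monomials x^i * y^j
where 0 <= i < 9 and 0 <= j < 5.
The number of such monomials is 9 * 5 = 45

45


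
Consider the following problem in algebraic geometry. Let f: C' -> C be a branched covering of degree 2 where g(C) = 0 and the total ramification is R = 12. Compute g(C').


Riemann-Hurwitz formula: 2g' - 2 = d(2g - 2) + R
Given: d = 2, g = 0, R = 12
2g' - 2 = 2*(2*0 - 2) + 12
2g' - 2 = 2*(-2) + 12
2g' - 2 = -4 + 12 = 8
2g' = 10
g' = 5

5


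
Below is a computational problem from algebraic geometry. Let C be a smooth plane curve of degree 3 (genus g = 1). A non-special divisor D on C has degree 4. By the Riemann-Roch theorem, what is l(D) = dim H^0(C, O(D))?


First, compute the genus of a smooth plane curve of degree 3:
g = (d-1)(d-2)/2 = (3-1)(3-2)/2 = 1
For a non-special divisor D (i.e., h^1(D) = 0), Riemann-Roch gives:
l(D) = deg(D) - g + 1
Since deg(D) = 4 >= 2g - 1 = 1, D is non-special.
l(D) = 4 - 1 + 1 = 4

4


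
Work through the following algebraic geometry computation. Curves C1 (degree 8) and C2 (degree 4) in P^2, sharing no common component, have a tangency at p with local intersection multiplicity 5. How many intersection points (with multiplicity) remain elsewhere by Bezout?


By Bezout's theorem, the total intersection number is d1 * d2.
Total = 8 * 4 = 32
Intersection multiplicity at p = 5
Remaining intersections = 32 - 5 = 27

27


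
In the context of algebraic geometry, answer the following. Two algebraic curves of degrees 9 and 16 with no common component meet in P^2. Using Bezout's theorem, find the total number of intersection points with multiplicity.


Bezout's theorem states the intersection count equals the product of degrees.
Intersection count = 9 * 16 = 144

144


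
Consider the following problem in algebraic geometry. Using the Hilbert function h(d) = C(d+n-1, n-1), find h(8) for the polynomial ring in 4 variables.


The Hilbert function for the polynomial ring in 4 variables is:
h(d) = C(d+n-1, n-1)
h(8) = C(8+4-1, 4-1) = C(11, 3)
= 11! / (3! * 8!)
= 165

165


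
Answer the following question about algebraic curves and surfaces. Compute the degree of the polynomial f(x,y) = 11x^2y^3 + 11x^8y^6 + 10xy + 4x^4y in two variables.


Examine each term for its total degree (sum of exponents).
  Term '11x^2y^3' has total degree 2+3 = 5.
  Term '11x^8y^6' has total degree 8+6 = 14.
  Term '10xy' has total degree 1+1 = 2.
  Term '4x^4y' has total degree 4+1 = 5.
The maximum total degree among all terms is 14.

14


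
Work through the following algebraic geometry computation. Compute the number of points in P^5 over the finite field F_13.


P^5(F_13) has (q^(n+1) - 1)/(q - 1) points.
= 13^5 + 13^4 + 13^3 + 13^2 + 13^1 + 13^0
= 371293 + 28561 + 2197 + 169 + 13 + 1
= 402234

402234


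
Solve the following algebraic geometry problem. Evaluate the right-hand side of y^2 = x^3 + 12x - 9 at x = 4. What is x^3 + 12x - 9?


Compute x^3 + 12x - 9 at x = 4:
x^3 = 4^3 = 64
12*x = 12*4 = 48
Sum: 64 + 48 - 9 = 103

103


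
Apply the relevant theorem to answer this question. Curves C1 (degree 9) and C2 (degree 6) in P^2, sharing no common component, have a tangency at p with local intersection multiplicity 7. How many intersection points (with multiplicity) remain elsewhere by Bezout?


By Bezout's theorem, the total intersection number is d1 * d2.
Total = 9 * 6 = 54
Intersection multiplicity at p = 7
Remaining intersections = 54 - 7 = 47

47


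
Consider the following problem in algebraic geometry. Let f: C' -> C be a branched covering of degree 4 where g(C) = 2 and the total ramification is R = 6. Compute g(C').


Riemann-Hurwitz formula: 2g' - 2 = d(2g - 2) + R
Given: d = 4, g = 2, R = 6
2g' - 2 = 4*(2*2 - 2) + 6
2g' - 2 = 4*2 + 6
2g' - 2 = 8 + 6 = 14
2g' = 16
g' = 8

8


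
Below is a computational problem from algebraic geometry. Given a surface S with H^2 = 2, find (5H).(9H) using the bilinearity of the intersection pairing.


Using bilinearity of the intersection pairing on a surface S:
(aH).(bH) = ab * (H.H)
We have H^2 = 2.
D.E = (5H).(9H) = 5*9*2
= 45*2
= 90

90


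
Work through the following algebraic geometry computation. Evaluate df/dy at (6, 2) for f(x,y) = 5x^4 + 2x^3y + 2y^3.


df/dy = 2*x^3 + 3*2*y^2
At (6,2): 2*6^3 + 3*2*2^2
= 432 + 24
= 456

456
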